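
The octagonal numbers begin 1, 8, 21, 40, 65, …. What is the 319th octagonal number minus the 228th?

149149

319·(3·319 − 2) = 304645 and 228·(3·228 − 2) = 155496.
Difference: 304645 − 155496 = 149149.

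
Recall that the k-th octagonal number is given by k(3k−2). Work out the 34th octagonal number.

3400

34·(3·34 − 2) = 34·100 = 3400.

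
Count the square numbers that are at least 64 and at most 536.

The n-th square number is n².
Smallest index with value ≥ 64: n = 8 (giving 64).
Largest index with value ≤ 536: n = 23 (giving 529).
Indices 8 through 23: 16 terms.

16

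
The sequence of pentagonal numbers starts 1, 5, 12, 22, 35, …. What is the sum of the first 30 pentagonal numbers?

13950

Σ i(3i−1)/2 = (3Σi² − Σi) / 2 over i = 1..30.
Σi = 465 and Σi² = 9455.
(3·9455 − 1·465) / 2 = 27900/2 = 13950.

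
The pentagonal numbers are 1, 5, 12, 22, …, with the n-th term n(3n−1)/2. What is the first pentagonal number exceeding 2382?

2501

Solve n(3n−1)/2 > 2382 for integer n.
The largest n with value ≤ 2382 is 40 (since 2380 ≤ 2382 < 2501), so the first above is n = 41, value 2501.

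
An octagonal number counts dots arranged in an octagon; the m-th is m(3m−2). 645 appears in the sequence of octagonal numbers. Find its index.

15

Set n(3n−2) = 645, giving 3n² − 2n − 645 = 0.
So n = (2 + 88) / 6 = 90/6 = 15.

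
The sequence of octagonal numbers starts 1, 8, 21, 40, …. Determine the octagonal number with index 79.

The 79th octagonal number is n(3n−2) with n = 79.
79·(3·79 − 2) = 79·235 = 18565.

18565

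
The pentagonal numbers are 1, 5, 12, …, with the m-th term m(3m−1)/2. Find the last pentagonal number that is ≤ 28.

Solve n(3n−1)/2 ≤ 28 for integer n.
n = 4 gives 22 ≤ 28, while n = 5 gives 35 > 28; so the answer is 22.

22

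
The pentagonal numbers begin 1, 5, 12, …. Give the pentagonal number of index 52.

4030

52·(3·52 − 1)/2 = 52·155/2 = 4030.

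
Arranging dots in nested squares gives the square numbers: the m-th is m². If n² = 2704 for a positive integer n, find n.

52

We need n² = 2704, so n = √2704 = 52.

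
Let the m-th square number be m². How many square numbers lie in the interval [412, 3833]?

The n-th square number is n².
Smallest index with value ≥ 412: n = 21 (giving 441).
Largest index with value ≤ 3833: n = 61 (giving 3721).
Indices 21 through 61: 41 terms.

41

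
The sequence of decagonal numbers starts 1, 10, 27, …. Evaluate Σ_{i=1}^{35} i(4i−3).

Σ i(4i−3) = 4Σi² − 3Σi over i = 1..35.
Σi = 630 and Σi² = 14910.
4·14910 − 3·630 = 57750.

57750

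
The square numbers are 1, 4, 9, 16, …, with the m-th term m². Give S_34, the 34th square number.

34² = 1156.

1156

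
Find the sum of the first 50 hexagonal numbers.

84575

Σ i(2i−1) = 2Σi² − Σi over i = 1..50.
Σi = 1275 and Σi² = 42925.
2·42925 − 1·1275 = 84575.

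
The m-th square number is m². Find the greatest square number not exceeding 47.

36

Solve n² ≤ 47 for integer n.
n = 6 gives 36 ≤ 47, while n = 7 gives 49 > 47; so the answer is 36.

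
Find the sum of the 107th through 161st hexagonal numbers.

1995510

Σ i(2i−1) = 2Σi² − Σi over i = 107..161.
Σi = 13041 − 5671 = 7370 and Σi² = 1404081 − 402641 = 1001440.
2·1001440 − 1·7370 = 1995510.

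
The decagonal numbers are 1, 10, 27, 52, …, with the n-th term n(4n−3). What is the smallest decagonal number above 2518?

Solve n(4n−3) > 2518 for integer n.
The largest n with value ≤ 2518 is 25 (since 2425 ≤ 2518 < 2626), so the first above is n = 26, value 2626.

2626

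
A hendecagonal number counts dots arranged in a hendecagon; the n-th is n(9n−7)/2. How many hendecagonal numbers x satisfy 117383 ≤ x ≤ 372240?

127

The n-th hendecagonal number is n(9n−7)/2.
Smallest index with value ≥ 117383: n = 162 (giving 117531).
Largest index with value ≤ 372240: n = 288 (giving 372240).
Indices 162 through 288: 127 terms.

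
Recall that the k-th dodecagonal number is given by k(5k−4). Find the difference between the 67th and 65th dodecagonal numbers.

1312

67·(5·67 − 4) = 22177 and 65·(5·65 − 4) = 20865.
Difference: 22177 − 20865 = 1312.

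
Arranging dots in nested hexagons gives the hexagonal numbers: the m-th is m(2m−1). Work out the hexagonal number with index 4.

28

The 4th hexagonal number is n(2n−1) with n = 4.
4·(2·4 − 1) = 4·7 = 28.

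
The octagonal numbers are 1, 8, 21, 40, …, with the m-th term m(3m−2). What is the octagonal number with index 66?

12936

66·(3·66 − 2) = 66·196 = 12936.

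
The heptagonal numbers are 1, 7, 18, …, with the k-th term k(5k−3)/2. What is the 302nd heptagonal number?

227557

302·(5·302 − 3)/2 = 302·1507/2 = 227557.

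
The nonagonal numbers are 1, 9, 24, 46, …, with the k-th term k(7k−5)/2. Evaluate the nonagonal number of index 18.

18·(7·18 − 5)/2 = 18·121/2 = 1089.

1089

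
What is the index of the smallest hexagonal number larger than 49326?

158

Solve n(2n−1) > 49326 for integer n.
The largest n with value ≤ 49326 is 157 (since 49141 ≤ 49326 < 49770), so the first above is n = 158, value 49770.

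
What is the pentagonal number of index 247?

247·(3·247 − 1)/2 = 247·740/2 = 247·370 = 91390.

91390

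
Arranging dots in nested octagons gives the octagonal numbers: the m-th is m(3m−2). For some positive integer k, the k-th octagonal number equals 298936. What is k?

316

Set n(3n−2) = 298936, giving 3n² − 2n − 298936 = 0.
The discriminant is 4 + 12·298936 = 3587236, and √3587236 = 1894.
So n = (2 + 1894) / 6 = 1896/6 = 316.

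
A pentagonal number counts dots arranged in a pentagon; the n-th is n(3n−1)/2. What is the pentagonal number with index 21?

The 21st pentagonal number is n(3n−1)/2 with n = 21.
21·(3·21 − 1)/2 = 21·62/2 = 21·31 = 651.

651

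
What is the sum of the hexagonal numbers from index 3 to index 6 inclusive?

154

Σ i(2i−1) = 2Σi² − Σi over i = 3..6.
Σi = 21 − 3 = 18 and Σi² = 91 − 5 = 86.
2·86 − 1·18 = 154.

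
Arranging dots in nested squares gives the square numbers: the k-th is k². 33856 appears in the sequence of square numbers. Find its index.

184

We need n² = 33856, so n = √33856 = 184.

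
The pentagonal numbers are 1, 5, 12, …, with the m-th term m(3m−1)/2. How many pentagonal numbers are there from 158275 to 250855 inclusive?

85

The n-th pentagonal number is n(3n−1)/2.
Smallest index with value ≥ 158275: n = 325 (giving 158275).
Largest index with value ≤ 250855: n = 409 (giving 250717).
Indices 325 through 409: 85 terms.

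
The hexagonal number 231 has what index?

11

Set n(2n−1) = 231, giving 2n² − n − 231 = 0.
The discriminant is 1 + 8·231 = 1849, and √1849 = 43.
So n = (1 + 43) / 4 = 44/4 = 11.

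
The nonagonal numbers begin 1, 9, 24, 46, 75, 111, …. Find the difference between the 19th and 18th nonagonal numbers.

127

Consecutive nonagonal numbers differ by 7n − 6: here 7·19 − 6 = 127.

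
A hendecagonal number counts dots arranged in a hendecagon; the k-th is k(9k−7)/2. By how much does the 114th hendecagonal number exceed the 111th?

3027

114·(9·114 − 7)/2 = 58083 and 111·(9·111 − 7)/2 = 55056.
Difference: 58083 − 55056 = 3027.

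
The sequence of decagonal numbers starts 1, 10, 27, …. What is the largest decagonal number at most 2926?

2835

Solve n(4n−3) ≤ 2926 for integer n.
n = 27 gives 2835 ≤ 2926, while n = 28 gives 3052 > 2926; so the answer is 2835.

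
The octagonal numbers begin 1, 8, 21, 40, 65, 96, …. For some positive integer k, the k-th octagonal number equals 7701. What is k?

51

Set n(3n−2) = 7701, giving 3n² − 2n − 7701 = 0.
The discriminant is 4 + 12·7701 = 92416, and √92416 = 304.
So n = (2 + 304) / 6 = 306/6 = 51.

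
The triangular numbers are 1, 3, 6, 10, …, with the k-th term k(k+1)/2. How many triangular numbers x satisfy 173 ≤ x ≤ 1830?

The n-th triangular number is n(n+1)/2.
Smallest index with value ≥ 173: n = 19 (giving 190).
Largest index with value ≤ 1830: n = 60 (giving 1830).
Indices 19 through 60: 42 terms.

42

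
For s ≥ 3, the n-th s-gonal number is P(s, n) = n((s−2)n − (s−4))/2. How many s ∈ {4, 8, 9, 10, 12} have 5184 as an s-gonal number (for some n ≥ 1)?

1

s = 4: P(4, 72) = 5184. ✓
s = 8: P(8, 41) = 4961 and P(8, 42) = 5208; 5184 is not s-gonal.
s = 9: P(9, 38) = 4959 and P(9, 39) = 5226; 5184 is not s-gonal.
s = 10: P(10, 36) = 5076 and P(10, 37) = 5365; 5184 is not s-gonal.
s = 12: P(12, 32) = 4992 and P(12, 33) = 5313; 5184 is not s-gonal.
Hits: s ∈ {4} → 1.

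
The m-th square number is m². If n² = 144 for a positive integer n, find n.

12

We need n² = 144, so n = √144 = 12.
Check: 12² = 144. ✓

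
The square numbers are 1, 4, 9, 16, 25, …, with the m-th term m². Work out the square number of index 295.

The 295th square number is n² with n = 295.
295² = 87025.

87025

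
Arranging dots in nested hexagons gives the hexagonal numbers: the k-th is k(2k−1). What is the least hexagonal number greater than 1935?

Solve n(2n−1) > 1935 for integer n.
The largest n with value ≤ 1935 is 31 (since 1891 ≤ 1935 < 2016), so the first above is n = 32, value 2016.

2016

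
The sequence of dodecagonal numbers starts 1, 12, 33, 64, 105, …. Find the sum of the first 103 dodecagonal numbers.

1826396

Σ i(5i−4) = 5Σi² − 4Σi over i = 1..103.
Σi = 5356 and Σi² = 369564.
5·369564 − 4·5356 = 1826396.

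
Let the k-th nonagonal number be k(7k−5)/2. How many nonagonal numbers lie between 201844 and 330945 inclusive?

The n-th nonagonal number is n(7n−5)/2.
Smallest index with value ≥ 201844: n = 241 (giving 202681).
Largest index with value ≤ 330945: n = 307 (giving 329104).
Indices 241 through 307: 67 terms.

67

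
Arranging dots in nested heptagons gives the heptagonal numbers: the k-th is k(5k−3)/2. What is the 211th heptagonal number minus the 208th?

3138

211·(5·211 − 3)/2 = 110986 and 208·(5·208 − 3)/2 = 107848.
Difference: 110986 − 107848 = 3138.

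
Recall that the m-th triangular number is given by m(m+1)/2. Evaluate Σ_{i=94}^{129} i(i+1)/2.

227730

Σ i(i+1)/2 = (Σi² + Σi) / 2 over i = 94..129.
Σi = 8385 − 4371 = 4014 and Σi² = 723905 − 272459 = 451446.
(1·451446 + 1·4014) / 2 = 455460/2 = 227730.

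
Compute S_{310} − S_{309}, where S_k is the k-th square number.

619

n² − (n−1)² = 2n − 1, so 310² − 309² = 2·310 − 1 = 619.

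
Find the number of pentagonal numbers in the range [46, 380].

11

The n-th pentagonal number is n(3n−1)/2.
Smallest index with value ≥ 46: n = 6 (giving 51).
Largest index with value ≤ 380: n = 16 (giving 376).
Indices 6 through 16: 11 terms.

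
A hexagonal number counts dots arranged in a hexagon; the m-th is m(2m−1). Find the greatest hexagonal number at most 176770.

Solve n(2n−1) ≤ 176770 for integer n.
n = 297 gives 176121 ≤ 176770, while n = 298 gives 177310 > 176770; so the answer is 176121.

176121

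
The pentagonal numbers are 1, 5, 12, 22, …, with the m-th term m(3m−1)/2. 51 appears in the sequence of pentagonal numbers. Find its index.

Set n(3n−1)/2 = 51, giving 3n² − n − 102 = 0.
So n = (1 + 35) / 6 = 36/6 = 6.

6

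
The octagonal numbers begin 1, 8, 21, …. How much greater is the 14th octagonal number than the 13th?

Consecutive octagonal numbers differ by 6n − 5: here 6·14 − 5 = 79.

79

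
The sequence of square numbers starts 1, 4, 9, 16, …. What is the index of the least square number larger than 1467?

Solve n² > 1467 for integer n.
The largest n with value ≤ 1467 is 38 (since 1444 ≤ 1467 < 1521), so the first above is n = 39, value 1521.

39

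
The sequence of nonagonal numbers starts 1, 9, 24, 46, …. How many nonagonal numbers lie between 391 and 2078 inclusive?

The n-th nonagonal number is n(7n−5)/2.
Smallest index with value ≥ 391: n = 11 (giving 396).
Largest index with value ≤ 2078: n = 24 (giving 1956).
Indices 11 through 24: 14 terms.

14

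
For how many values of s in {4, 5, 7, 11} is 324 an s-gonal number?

s = 4: P(4, 18) = 324. ✓
s = 5: P(5, 14) = 287 and P(5, 15) = 330; 324 is not s-gonal.
s = 7: P(7, 11) = 286 and P(7, 12) = 342; 324 is not s-gonal.
s = 11: P(11, 8) = 260 and P(11, 9) = 333; 324 is not s-gonal.
Hits: s ∈ {4} → 1.

1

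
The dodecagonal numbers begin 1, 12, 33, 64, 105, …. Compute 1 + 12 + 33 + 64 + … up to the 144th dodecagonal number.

Σ i(5i−4) = 5Σi² − 4Σi over i = 1..144.
Σi = 10440 and Σi² = 1005720.
5·1005720 − 4·10440 = 4986840.

4986840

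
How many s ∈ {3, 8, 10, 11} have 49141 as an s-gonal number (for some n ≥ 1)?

s = 3: P(3, 313) = 49141. ✓
s = 8: P(8, 128) = 48896 and P(8, 129) = 49665; 49141 is not s-gonal.
s = 10: P(10, 111) = 48951 and P(10, 112) = 49840; 49141 is not s-gonal.
s = 11: P(11, 104) = 48308 and P(11, 105) = 49245; 49141 is not s-gonal.
Hits: s ∈ {3} → 1.

1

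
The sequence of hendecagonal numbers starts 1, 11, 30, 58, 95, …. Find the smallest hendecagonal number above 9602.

Solve n(9n−7)/2 > 9602 for integer n.
The largest n with value ≤ 9602 is 46 (since 9361 ≤ 9602 < 9776), so the first above is n = 47, value 9776.

9776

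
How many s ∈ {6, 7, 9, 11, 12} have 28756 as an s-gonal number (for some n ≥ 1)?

1

s = 6: P(6, 120) = 28680 and P(6, 121) = 29161; 28756 is not s-gonal.
s = 7: P(7, 107) = 28462 and P(7, 108) = 28998; 28756 is not s-gonal.
s = 9: P(9, 91) = 28756. ✓
s = 11: P(11, 80) = 28520 and P(11, 81) = 29241; 28756 is not s-gonal.
s = 12: P(12, 76) = 28576 and P(12, 77) = 29337; 28756 is not s-gonal.
Hits: s ∈ {9} → 1.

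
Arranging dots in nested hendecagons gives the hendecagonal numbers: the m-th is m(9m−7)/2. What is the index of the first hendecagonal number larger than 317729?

267

Solve n(9n−7)/2 > 317729 for integer n.
The largest n with value ≤ 317729 is 266 (since 317471 ≤ 317729 < 319866), so the first above is n = 267, value 319866.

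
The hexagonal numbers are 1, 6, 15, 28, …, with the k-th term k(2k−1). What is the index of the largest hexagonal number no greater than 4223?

46

Solve n(2n−1) ≤ 4223 for integer n.
n = 46 gives 4186 ≤ 4223, while n = 47 gives 4371 > 4223; so the answer is index 46.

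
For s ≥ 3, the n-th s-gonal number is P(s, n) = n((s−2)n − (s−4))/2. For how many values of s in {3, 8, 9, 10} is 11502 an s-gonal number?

1

s = 3: P(3, 151) = 11476 and P(3, 152) = 11628; 11502 is not s-gonal.
s = 8: P(8, 62) = 11408 and P(8, 63) = 11781; 11502 is not s-gonal.
s = 9: P(9, 57) = 11229 and P(9, 58) = 11629; 11502 is not s-gonal.
s = 10: P(10, 54) = 11502. ✓
Hits: s ∈ {10} → 1.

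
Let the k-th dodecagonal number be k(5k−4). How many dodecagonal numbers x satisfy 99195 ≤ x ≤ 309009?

The n-th dodecagonal number is n(5n−4).
Smallest index with value ≥ 99195: n = 142 (giving 100252).
Largest index with value ≤ 309009: n = 249 (giving 309009).
Indices 142 through 249: 108 terms.

108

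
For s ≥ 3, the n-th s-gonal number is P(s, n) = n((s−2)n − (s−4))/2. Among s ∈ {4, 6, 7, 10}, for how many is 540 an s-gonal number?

s = 4: P(4, 23) = 529 and P(4, 24) = 576; 540 is not s-gonal.
s = 6: P(6, 16) = 496 and P(6, 17) = 561; 540 is not s-gonal.
s = 7: P(7, 15) = 540. ✓
s = 10: P(10, 12) = 540. ✓
Hits: s ∈ {7, 10} → 2.

2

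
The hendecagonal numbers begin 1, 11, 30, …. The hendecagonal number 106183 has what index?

154

Set n(9n−7)/2 = 106183, giving 9n² − 7n − 212366 = 0.
So n = (7 + 2765) / 18 = 2772/18 = 154.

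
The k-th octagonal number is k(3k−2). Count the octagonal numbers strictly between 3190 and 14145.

The n-th octagonal number is n(3n−2).
Smallest index with value > 3190: n = 33 (giving 3201).
Largest index with value < 14145: n = 68 (giving 13736).
Indices 33 through 68: 36 terms.

36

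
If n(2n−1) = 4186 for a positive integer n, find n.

46

Set n(2n−1) = 4186, giving 2n² − n − 4186 = 0.
The discriminant is 1 + 8·4186 = 33489, and √33489 = 183.
So n = (1 + 183) / 4 = 184/4 = 46.
Check: 46·(2·46 − 1) = 4186. ✓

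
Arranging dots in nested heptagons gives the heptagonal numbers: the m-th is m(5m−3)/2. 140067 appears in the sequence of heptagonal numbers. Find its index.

Set n(5n−3)/2 = 140067, giving 5n² − 3n − 280134 = 0.
The discriminant is 9 + 40·140067 = 5602689, and √5602689 = 2367.
So n = (3 + 2367) / 10 = 2370/10 = 237.

237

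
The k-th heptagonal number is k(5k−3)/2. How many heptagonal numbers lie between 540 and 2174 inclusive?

15

The n-th heptagonal number is n(5n−3)/2.
Smallest index with value ≥ 540: n = 15 (giving 540).
Largest index with value ≤ 2174: n = 29 (giving 2059).
Indices 15 through 29: 15 terms.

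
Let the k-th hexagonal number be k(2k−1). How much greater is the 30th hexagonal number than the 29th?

117

Consecutive hexagonal numbers differ by 4n − 3: here 4·30 − 3 = 117.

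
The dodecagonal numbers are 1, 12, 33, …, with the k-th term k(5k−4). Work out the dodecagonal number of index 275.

377025

275·(5·275 − 4) = 275·1371 = 377025.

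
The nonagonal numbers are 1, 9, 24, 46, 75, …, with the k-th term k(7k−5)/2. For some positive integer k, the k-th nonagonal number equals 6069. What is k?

42

Set n(7n−5)/2 = 6069, giving 7n² − 5n − 12138 = 0.
So n = (5 + 583) / 14 = 588/14 = 42.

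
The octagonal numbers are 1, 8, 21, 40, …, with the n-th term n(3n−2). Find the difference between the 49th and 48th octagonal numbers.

Consecutive octagonal numbers differ by 6n − 5: here 6·49 − 5 = 289.

289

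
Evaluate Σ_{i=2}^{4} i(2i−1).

49

Σ i(2i−1) = 2Σi² − Σi over i = 2..4.
Σi = 10 − 1 = 9 and Σi² = 30 − 1 = 29.
2·29 − 1·9 = 49.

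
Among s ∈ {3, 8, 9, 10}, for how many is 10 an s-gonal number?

2

s = 3: P(3, 4) = 10. ✓
s = 8: P(8, 2) = 8 and P(8, 3) = 21; 10 is not s-gonal.
s = 9: P(9, 2) = 9 and P(9, 3) = 24; 10 is not s-gonal.
s = 10: P(10, 2) = 10. ✓
Hits: s ∈ {3, 10} → 2.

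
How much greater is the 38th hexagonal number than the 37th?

Consecutive hexagonal numbers differ by 4n − 3: here 4·38 − 3 = 149.

149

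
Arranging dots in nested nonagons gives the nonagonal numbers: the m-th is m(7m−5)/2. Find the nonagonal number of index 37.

4699

The 37th nonagonal number is n(7n−5)/2 with n = 37.
37·(7·37 − 5)/2 = 37·254/2 = 37·127 = 4699.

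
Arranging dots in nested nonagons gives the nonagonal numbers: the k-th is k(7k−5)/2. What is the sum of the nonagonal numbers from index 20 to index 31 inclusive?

27046

Σ i(7i−5)/2 = (7Σi² − 5Σi) / 2 over i = 20..31.
Σi = 496 − 190 = 306 and Σi² = 10416 − 2470 = 7946.
(7·7946 − 5·306) / 2 = 54092/2 = 27046.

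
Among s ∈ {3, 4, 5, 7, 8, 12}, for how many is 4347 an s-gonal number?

s = 3: P(3, 92) = 4278 and P(3, 93) = 4371; 4347 is not s-gonal.
s = 4: P(4, 65) = 4225 and P(4, 66) = 4356; 4347 is not s-gonal.
s = 5: P(5, 54) = 4347. ✓
s = 7: P(7, 42) = 4347. ✓
s = 8: P(8, 38) = 4256 and P(8, 39) = 4485; 4347 is not s-gonal.
s = 12: P(12, 29) = 4089 and P(12, 30) = 4380; 4347 is not s-gonal.
Hits: s ∈ {5, 7} → 2.

2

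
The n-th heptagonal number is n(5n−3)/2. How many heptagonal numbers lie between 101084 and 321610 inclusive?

The n-th heptagonal number is n(5n−3)/2.
Smallest index with value ≥ 101084: n = 202 (giving 101707).
Largest index with value ≤ 321610: n = 358 (giving 319873).
Indices 202 through 358: 157 terms.

157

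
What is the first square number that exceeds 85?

100

Solve n² > 85 for integer n.
The largest n with value ≤ 85 is 9 (since 81 ≤ 85 < 100), so the first above is n = 10, value 100.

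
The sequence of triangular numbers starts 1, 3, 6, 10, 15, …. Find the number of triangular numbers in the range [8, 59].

7

The n-th triangular number is n(n+1)/2.
Smallest index with value ≥ 8: n = 4 (giving 10).
Largest index with value ≤ 59: n = 10 (giving 55).
Indices 4 through 10: 7 terms.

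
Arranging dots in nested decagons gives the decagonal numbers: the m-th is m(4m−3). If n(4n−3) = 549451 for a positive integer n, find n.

Set n(4n−3) = 549451, giving 4n² − 3n − 549451 = 0.
The discriminant is 9 + 16·549451 = 8791225, and √8791225 = 2965.
So n = (3 + 2965) / 8 = 2968/8 = 371.

371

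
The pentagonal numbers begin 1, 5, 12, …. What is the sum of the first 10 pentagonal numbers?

550

Σ i(3i−1)/2 = (3Σi² − Σi) / 2 over i = 1..10.
Σi = 55 and Σi² = 385.
(3·385 − 1·55) / 2 = 1100/2 = 550.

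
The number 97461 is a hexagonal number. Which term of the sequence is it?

221

Set n(2n−1) = 97461, giving 2n² − n − 97461 = 0.
So n = (1 + 883) / 4 = 884/4 = 221.
Check: 221·(2·221 − 1) = 97461. ✓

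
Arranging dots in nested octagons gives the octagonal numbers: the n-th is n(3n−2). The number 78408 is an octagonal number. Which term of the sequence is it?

Set n(3n−2) = 78408, giving 3n² − 2n − 78408 = 0.
So n = (2 + 970) / 6 = 972/6 = 162.

162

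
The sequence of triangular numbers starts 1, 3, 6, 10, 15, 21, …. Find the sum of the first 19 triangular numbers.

Σ i(i+1)/2 = (Σi² + Σi) / 2 over i = 1..19.
Σi = 190 and Σi² = 2470.
(1·2470 + 1·190) / 2 = 2660/2 = 1330.

1330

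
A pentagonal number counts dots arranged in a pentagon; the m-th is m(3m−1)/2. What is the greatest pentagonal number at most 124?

117

Solve n(3n−1)/2 ≤ 124 for integer n.
n = 9 gives 117 ≤ 124, while n = 10 gives 145 > 124; so the answer is 117.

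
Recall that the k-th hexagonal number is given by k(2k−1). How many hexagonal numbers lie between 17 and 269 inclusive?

8

The n-th hexagonal number is n(2n−1).
Smallest index with value ≥ 17: n = 4 (giving 28).
Largest index with value ≤ 269: n = 11 (giving 231).
Indices 4 through 11: 8 terms.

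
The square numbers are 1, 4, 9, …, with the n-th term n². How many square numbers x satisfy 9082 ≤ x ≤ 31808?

The n-th square number is n².
Smallest index with value ≥ 9082: n = 96 (giving 9216).
Largest index with value ≤ 31808: n = 178 (giving 31684).
Indices 96 through 178: 83 terms.

83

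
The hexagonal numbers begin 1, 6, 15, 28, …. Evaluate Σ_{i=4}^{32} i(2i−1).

22330

Σ i(2i−1) = 2Σi² − Σi over i = 4..32.
Σi = 528 − 6 = 522 and Σi² = 11440 − 14 = 11426.
2·11426 − 1·522 = 22330.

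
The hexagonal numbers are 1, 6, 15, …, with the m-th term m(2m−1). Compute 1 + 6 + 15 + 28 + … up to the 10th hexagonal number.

Σ i(2i−1) = 2Σi² − Σi over i = 1..10.
Σi = 55 and Σi² = 385.
2·385 − 1·55 = 715.

715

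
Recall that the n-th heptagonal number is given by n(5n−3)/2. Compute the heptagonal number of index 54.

The 54th heptagonal number is n(5n−3)/2 with n = 54.
54·(5·54 − 3)/2 = 54·267/2 = 7209.

7209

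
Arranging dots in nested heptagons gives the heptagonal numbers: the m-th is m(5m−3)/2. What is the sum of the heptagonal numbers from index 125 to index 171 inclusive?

Σ i(5i−3)/2 = (5Σi² − 3Σi) / 2 over i = 125..171.
Σi = 14706 − 7750 = 6956 and Σi² = 1681386 − 643250 = 1038136.
(5·1038136 − 3·6956) / 2 = 5169812/2 = 2584906.

2584906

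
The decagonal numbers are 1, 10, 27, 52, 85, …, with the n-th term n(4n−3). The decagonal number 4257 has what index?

Set n(4n−3) = 4257, giving 4n² − 3n − 4257 = 0.
So n = (3 + 261) / 8 = 264/8 = 33.

33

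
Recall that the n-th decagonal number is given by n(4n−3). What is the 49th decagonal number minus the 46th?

49·(4·49 − 3) = 9457 and 46·(4·46 − 3) = 8326.
Difference: 9457 − 8326 = 1131.

1131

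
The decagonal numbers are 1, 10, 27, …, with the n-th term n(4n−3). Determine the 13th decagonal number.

637

The 13th decagonal number is n(4n−3) with n = 13.
13·(4·13 − 3) = 13·49 = 637.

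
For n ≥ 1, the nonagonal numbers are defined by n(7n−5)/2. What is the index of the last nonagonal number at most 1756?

Solve n(7n−5)/2 ≤ 1756 for integer n.
n = 22 gives 1639 ≤ 1756, while n = 23 gives 1794 > 1756; so the answer is index 22.

22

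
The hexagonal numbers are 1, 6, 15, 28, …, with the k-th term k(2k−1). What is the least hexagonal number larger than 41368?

41905

Solve n(2n−1) > 41368 for integer n.
The largest n with value ≤ 41368 is 144 (since 41328 ≤ 41368 < 41905), so the first above is n = 145, value 41905.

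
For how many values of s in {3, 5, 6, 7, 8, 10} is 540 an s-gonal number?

s = 3: P(3, 32) = 528 and P(3, 33) = 561; 540 is not s-gonal.
s = 5: P(5, 19) = 532 and P(5, 20) = 590; 540 is not s-gonal.
s = 6: P(6, 16) = 496 and P(6, 17) = 561; 540 is not s-gonal.
s = 7: P(7, 15) = 540. ✓
s = 8: P(8, 13) = 481 and P(8, 14) = 560; 540 is not s-gonal.
s = 10: P(10, 12) = 540. ✓
Hits: s ∈ {7, 10} → 2.

2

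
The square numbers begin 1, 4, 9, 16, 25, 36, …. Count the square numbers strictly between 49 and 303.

The n-th square number is n².
Smallest index with value > 49: n = 8 (giving 64).
Largest index with value < 303: n = 17 (giving 289).
Indices 8 through 17: 10 terms.

10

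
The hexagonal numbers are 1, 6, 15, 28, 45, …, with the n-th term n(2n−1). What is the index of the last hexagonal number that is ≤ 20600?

Solve n(2n−1) ≤ 20600 for integer n.
n = 101 gives 20301 ≤ 20600, while n = 102 gives 20706 > 20600; so the answer is index 101.

101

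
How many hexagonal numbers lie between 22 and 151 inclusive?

The n-th hexagonal number is n(2n−1).
Smallest index with value ≥ 22: n = 4 (giving 28).
Largest index with value ≤ 151: n = 8 (giving 120).
Indices 4 through 8: 5 terms.

5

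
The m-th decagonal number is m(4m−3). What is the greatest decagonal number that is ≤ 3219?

3052

Solve n(4n−3) ≤ 3219 for integer n.
n = 28 gives 3052 ≤ 3219, while n = 29 gives 3277 > 3219; so the answer is 3052.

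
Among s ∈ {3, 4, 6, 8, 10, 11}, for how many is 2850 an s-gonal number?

2

s = 3: P(3, 75) = 2850. ✓
s = 4: P(4, 53) = 2809 and P(4, 54) = 2916; 2850 is not s-gonal.
s = 6: P(6, 38) = 2850. ✓
s = 8: P(8, 31) = 2821 and P(8, 32) = 3008; 2850 is not s-gonal.
s = 10: P(10, 27) = 2835 and P(10, 28) = 3052; 2850 is not s-gonal.
s = 11: P(11, 25) = 2725 and P(11, 26) = 2951; 2850 is not s-gonal.
Hits: s ∈ {3, 6} → 2.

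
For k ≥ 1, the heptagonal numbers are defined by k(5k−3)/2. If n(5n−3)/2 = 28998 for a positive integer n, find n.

Set n(5n−3)/2 = 28998, giving 5n² − 3n − 57996 = 0.
The discriminant is 9 + 40·28998 = 1159929, and √1159929 = 1077.
So n = (3 + 1077) / 10 = 1080/10 = 108.

108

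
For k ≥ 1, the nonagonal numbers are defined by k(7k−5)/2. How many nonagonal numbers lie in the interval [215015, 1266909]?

The n-th nonagonal number is n(7n−5)/2.
Smallest index with value ≥ 215015: n = 249 (giving 216381).
Largest index with value ≤ 1266909: n = 602 (giving 1266909).
Indices 249 through 602: 354 terms.

354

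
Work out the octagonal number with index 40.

40·(3·40 − 2) = 40·118 = 4720.

4720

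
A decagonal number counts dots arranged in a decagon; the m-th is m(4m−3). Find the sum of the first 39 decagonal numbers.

Σ i(4i−3) = 4Σi² − 3Σi over i = 1..39.
Σi = 780 and Σi² = 20540.
4·20540 − 3·780 = 79820.

79820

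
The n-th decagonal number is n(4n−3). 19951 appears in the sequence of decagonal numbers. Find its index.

Set n(4n−3) = 19951, giving 4n² − 3n − 19951 = 0.
The discriminant is 9 + 16·19951 = 319225, and √319225 = 565.
So n = (3 + 565) / 8 = 568/8 = 71.
Check: 71·(4·71 − 3) = 19951. ✓

71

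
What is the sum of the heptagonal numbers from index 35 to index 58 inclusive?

130936

Σ i(5i−3)/2 = (5Σi² − 3Σi) / 2 over i = 35..58.
Σi = 1711 − 595 = 1116 and Σi² = 66729 − 13685 = 53044.
(5·53044 − 3·1116) / 2 = 261872/2 = 130936.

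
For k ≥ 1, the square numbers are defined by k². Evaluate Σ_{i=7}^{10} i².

294

Σ_{i=7}^{10} i² = 385 − 91 = 294.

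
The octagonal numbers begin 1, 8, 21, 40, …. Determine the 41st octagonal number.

4961

The 41st octagonal number is n(3n−2) with n = 41.
41·(3·41 − 2) = 41·121 = 4961.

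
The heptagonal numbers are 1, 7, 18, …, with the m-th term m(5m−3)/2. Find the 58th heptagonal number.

8323

The 58th heptagonal number is n(5n−3)/2 with n = 58.
58·(5·58 − 3)/2 = 58·287/2 = 8323.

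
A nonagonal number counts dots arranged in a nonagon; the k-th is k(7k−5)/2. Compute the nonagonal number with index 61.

The 61st nonagonal number is n(7n−5)/2 with n = 61.
61·(7·61 − 5)/2 = 61·422/2 = 61·211 = 12871.

12871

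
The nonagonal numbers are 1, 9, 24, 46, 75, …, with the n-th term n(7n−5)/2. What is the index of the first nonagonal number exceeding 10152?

Solve n(7n−5)/2 > 10152 for integer n.
The largest n with value ≤ 10152 is 54 (since 10071 ≤ 10152 < 10450), so the first above is n = 55, value 10450.

55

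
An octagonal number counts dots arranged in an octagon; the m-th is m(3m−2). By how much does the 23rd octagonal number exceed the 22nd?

133

Consecutive octagonal numbers differ by 6n − 5: here 6·23 − 5 = 133.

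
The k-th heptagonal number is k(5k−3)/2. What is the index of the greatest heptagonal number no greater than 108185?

208

Solve n(5n−3)/2 ≤ 108185 for integer n.
n = 208 gives 107848 ≤ 108185, while n = 209 gives 108889 > 108185; so the answer is index 208.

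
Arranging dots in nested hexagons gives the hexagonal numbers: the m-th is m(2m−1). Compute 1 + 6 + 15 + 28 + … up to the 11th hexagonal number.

946

Σ i(2i−1) = 2Σi² − Σi over i = 1..11.
Σi = 66 and Σi² = 506.
2·506 − 1·66 = 946.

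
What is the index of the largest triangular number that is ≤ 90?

12

Solve n(n+1)/2 ≤ 90 for integer n.
n = 12 gives 78 ≤ 90, while n = 13 gives 91 > 90; so the answer is index 12.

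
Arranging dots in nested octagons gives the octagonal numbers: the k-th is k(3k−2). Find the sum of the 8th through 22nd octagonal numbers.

Σ i(3i−2) = 3Σi² − 2Σi over i = 8..22.
Σi = 253 − 28 = 225 and Σi² = 3795 − 140 = 3655.
3·3655 − 2·225 = 10515.

10515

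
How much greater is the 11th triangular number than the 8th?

30

11·12/2 = 66 and 8·9/2 = 36.
Difference: 66 − 36 = 30.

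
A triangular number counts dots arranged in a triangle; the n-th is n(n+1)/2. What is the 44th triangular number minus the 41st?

129

44·45/2 = 990 and 41·42/2 = 861.
Difference: 990 − 861 = 129.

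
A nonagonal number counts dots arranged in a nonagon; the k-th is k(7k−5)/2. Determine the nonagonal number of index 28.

2674

28·(7·28 − 5)/2 = 28·191/2 = 2674.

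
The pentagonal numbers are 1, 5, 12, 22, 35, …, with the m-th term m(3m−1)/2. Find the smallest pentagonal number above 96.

Solve n(3n−1)/2 > 96 for integer n.
The largest n with value ≤ 96 is 8 (since 92 ≤ 96 < 117), so the first above is n = 9, value 117.

117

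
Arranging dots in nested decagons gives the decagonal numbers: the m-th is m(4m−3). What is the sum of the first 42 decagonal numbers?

Σ i(4i−3) = 4Σi² − 3Σi over i = 1..42.
Σi = 903 and Σi² = 25585.
4·25585 − 3·903 = 99631.

99631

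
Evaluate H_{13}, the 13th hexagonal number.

325

The 13th hexagonal number is n(2n−1) with n = 13.
13·(2·13 − 1) = 13·25 = 325.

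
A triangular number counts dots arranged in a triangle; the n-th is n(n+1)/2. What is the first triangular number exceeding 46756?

Solve n(n+1)/2 > 46756 for integer n.
The largest n with value ≤ 46756 is 305 (since 46665 ≤ 46756 < 46971), so the first above is n = 306, value 46971.

46971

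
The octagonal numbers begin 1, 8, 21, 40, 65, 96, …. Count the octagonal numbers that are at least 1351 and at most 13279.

45

The n-th octagonal number is n(3n−2).
Smallest index with value ≥ 1351: n = 22 (giving 1408).
Largest index with value ≤ 13279: n = 66 (giving 12936).
Indices 22 through 66: 45 terms.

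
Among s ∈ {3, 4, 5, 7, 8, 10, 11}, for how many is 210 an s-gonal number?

2

s = 3: P(3, 20) = 210. ✓
s = 4: P(4, 14) = 196 and P(4, 15) = 225; 210 is not s-gonal.
s = 5: P(5, 12) = 210. ✓
s = 7: P(7, 9) = 189 and P(7, 10) = 235; 210 is not s-gonal.
s = 8: P(8, 8) = 176 and P(8, 9) = 225; 210 is not s-gonal.
s = 10: P(10, 7) = 175 and P(10, 8) = 232; 210 is not s-gonal.
s = 11: P(11, 7) = 196 and P(11, 8) = 260; 210 is not s-gonal.
Hits: s ∈ {3, 5} → 2.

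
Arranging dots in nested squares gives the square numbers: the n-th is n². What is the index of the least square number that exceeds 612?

Solve n² > 612 for integer n.
The largest n with value ≤ 612 is 24 (since 576 ≤ 612 < 625), so the first above is n = 25, value 625.

25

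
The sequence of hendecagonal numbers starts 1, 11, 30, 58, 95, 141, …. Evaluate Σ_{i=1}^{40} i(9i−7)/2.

Σ i(9i−7)/2 = (9Σi² − 7Σi) / 2 over i = 1..40.
Σi = 820 and Σi² = 22140.
(9·22140 − 7·820) / 2 = 193520/2 = 96760.

96760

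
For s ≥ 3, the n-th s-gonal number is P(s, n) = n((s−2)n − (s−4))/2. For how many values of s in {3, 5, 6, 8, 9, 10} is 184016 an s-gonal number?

1

s = 3: P(3, 606) = 183921 and P(3, 607) = 184528; 184016 is not s-gonal.
s = 5: P(5, 350) = 183575 and P(5, 351) = 184626; 184016 is not s-gonal.
s = 6: P(6, 303) = 183315 and P(6, 304) = 184528; 184016 is not s-gonal.
s = 8: P(8, 248) = 184016. ✓
s = 9: P(9, 229) = 182971 and P(9, 230) = 184575; 184016 is not s-gonal.
s = 10: P(10, 214) = 182542 and P(10, 215) = 184255; 184016 is not s-gonal.
Hits: s ∈ {8} → 1.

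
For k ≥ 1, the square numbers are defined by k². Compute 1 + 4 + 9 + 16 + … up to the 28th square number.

7714

Σ_{i=1}^{28} i² = 28·29·57/6 = 7714.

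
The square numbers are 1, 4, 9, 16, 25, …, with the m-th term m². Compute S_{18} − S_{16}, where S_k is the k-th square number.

18² = 324 and 16² = 256.
Difference: 324 − 256 = 68.

68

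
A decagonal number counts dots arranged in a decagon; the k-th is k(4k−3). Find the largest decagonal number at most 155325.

154645

Solve n(4n−3) ≤ 155325 for integer n.
n = 197 gives 154645 ≤ 155325, while n = 198 gives 156222 > 155325; so the answer is 154645.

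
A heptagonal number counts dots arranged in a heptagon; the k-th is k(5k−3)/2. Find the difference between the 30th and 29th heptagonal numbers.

Consecutive heptagonal numbers differ by 5n − 4: here 5·30 − 4 = 146.

146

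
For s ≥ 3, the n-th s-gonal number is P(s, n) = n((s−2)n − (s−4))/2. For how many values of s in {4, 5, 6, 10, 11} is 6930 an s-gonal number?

1

s = 4: P(4, 83) = 6889 and P(4, 84) = 7056; 6930 is not s-gonal.
s = 5: P(5, 68) = 6902 and P(5, 69) = 7107; 6930 is not s-gonal.
s = 6: P(6, 59) = 6903 and P(6, 60) = 7140; 6930 is not s-gonal.
s = 10: P(10, 42) = 6930. ✓
s = 11: P(11, 39) = 6708 and P(11, 40) = 7060; 6930 is not s-gonal.
Hits: s ∈ {10} → 1.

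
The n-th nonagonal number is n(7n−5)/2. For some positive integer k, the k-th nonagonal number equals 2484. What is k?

27

Set n(7n−5)/2 = 2484, giving 7n² − 5n − 4968 = 0.
The discriminant is 25 + 56·2484 = 139129, and √139129 = 373.
So n = (5 + 373) / 14 = 378/14 = 27.
Check: 27·(7·27 − 5)/2 = 2484. ✓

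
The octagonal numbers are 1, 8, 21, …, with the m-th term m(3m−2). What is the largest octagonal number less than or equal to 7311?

7105

Solve n(3n−2) ≤ 7311 for integer n.
n = 49 gives 7105 ≤ 7311, while n = 50 gives 7400 > 7311; so the answer is 7105.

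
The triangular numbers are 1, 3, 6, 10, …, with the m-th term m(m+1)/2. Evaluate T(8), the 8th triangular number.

36

8·9/2 = 72/2 = 36.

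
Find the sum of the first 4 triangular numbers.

20

Σ i(i+1)/2 = (Σi² + Σi) / 2 over i = 1..4.
Σi = 10 and Σi² = 30.
(1·30 + 1·10) / 2 = 40/2 = 20.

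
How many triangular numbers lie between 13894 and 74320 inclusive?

The n-th triangular number is n(n+1)/2.
Smallest index with value ≥ 13894: n = 167 (giving 14028).
Largest index with value ≤ 74320: n = 385 (giving 74305).
Indices 167 through 385: 219 terms.

219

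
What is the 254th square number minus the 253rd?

507

n² − (n−1)² = 2n − 1, so 254² − 253² = 2·254 − 1 = 507.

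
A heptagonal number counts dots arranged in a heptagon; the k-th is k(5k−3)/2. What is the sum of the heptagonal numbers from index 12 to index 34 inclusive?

32154

Σ i(5i−3)/2 = (5Σi² − 3Σi) / 2 over i = 12..34.
Σi = 595 − 66 = 529 and Σi² = 13685 − 506 = 13179.
(5·13179 − 3·529) / 2 = 64308/2 = 32154.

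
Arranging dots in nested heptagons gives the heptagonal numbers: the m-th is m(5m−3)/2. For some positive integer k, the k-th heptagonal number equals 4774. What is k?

44

Set n(5n−3)/2 = 4774, giving 5n² − 3n − 9548 = 0.
So n = (3 + 437) / 10 = 440/10 = 44.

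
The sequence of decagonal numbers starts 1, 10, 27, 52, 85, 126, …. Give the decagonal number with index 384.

The 384th decagonal number is n(4n−3) with n = 384.
384·(4·384 − 3) = 384·1533 = 588672.

588672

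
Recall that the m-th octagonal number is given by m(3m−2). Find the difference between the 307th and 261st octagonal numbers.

307·(3·307 − 2) = 282133 and 261·(3·261 − 2) = 203841.
Difference: 282133 − 203841 = 78292.

78292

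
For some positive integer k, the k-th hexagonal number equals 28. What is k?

4

Set n(2n−1) = 28, giving 2n² − n − 28 = 0.
The discriminant is 1 + 8·28 = 225, and √225 = 15.
So n = (1 + 15) / 4 = 16/4 = 4.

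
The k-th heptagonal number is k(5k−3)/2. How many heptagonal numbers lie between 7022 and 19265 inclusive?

35

The n-th heptagonal number is n(5n−3)/2.
Smallest index with value ≥ 7022: n = 54 (giving 7209).
Largest index with value ≤ 19265: n = 88 (giving 19228).
Indices 54 through 88: 35 terms.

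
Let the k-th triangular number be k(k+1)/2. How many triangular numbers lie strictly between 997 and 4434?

The n-th triangular number is n(n+1)/2.
Smallest index with value > 997: n = 45 (giving 1035).
Largest index with value < 4434: n = 93 (giving 4371).
Indices 45 through 93: 49 terms.

49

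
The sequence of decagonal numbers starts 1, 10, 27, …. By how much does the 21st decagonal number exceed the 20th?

161

Consecutive decagonal numbers differ by 8n − 7: here 8·21 − 7 = 161.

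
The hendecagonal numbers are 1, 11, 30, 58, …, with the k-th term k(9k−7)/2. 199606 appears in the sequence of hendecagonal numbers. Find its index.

Set n(9n−7)/2 = 199606, giving 9n² − 7n − 399212 = 0.
The discriminant is 49 + 72·199606 = 14371681, and √14371681 = 3791.
So n = (7 + 3791) / 18 = 3798/18 = 211.

211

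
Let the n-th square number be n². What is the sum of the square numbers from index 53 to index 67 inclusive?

54280

Σ_{i=53}^{67} i² = 102510 − 48230 = 54280.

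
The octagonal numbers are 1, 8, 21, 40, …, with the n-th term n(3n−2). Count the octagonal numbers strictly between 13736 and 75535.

91

The n-th octagonal number is n(3n−2).
Smallest index with value > 13736: n = 69 (giving 14145).
Largest index with value < 75535: n = 159 (giving 75525).
Indices 69 through 159: 91 terms.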